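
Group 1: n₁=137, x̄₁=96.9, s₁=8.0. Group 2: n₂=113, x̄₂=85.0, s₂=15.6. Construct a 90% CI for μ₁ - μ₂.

Difference = 11.9. SE = √(8.0²/137 + 15.6²/113) = 1.619. CI = (9.24, 14.56)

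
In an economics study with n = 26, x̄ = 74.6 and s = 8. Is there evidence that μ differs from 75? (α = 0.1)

t = (x̄ - μ₀)/(s/√n) = (74.6 - 75)/(8/√26) = -0.255. df = 25, critical t = ±1.708. Fail to reject H₀.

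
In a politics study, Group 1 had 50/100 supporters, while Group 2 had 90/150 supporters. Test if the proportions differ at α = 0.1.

p̂₁ = 0.5, p̂₂ = 0.6, pooled p̂ = 0.56. z = -1.56. Critical: ±1.645. Fail to reject H₀.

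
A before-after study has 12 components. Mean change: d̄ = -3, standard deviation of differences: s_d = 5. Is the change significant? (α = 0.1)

t = d̄/(s_d/√n) = -3/(5/√12) = -2.078. df = 11, critical t = ±1.796. Reject H₀.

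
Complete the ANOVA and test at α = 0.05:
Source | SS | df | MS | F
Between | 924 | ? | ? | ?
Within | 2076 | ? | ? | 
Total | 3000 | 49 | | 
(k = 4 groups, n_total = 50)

df_between = 3, df_within = 46. MS_between = 308.0, MS_within = 45.13. F = 6.825, F_crit ≈ 2.807. Reject H₀.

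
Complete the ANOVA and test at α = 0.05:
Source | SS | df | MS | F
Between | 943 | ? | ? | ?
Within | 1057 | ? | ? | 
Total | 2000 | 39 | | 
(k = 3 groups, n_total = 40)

df_between = 2, df_within = 37. MS_between = 471.5, MS_within = 28.57. F = 16.505, F_crit ≈ 3.252. Reject H₀.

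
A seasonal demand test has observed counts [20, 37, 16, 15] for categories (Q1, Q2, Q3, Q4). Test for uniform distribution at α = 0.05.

Expected = 22 each. χ² = Σ(O-E)²/E = 14.273. df = 3, critical value = 7.815. Reject H₀.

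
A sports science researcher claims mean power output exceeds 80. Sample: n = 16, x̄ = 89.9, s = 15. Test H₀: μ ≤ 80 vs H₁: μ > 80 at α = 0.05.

t = (89.9 - 80)/(15/√16) = 2.64, df = 15. Critical t = 1.753. Reject H₀.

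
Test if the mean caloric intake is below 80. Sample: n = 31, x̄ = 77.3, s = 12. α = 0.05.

t = (77.3 - 80)/(12/√31) = -1.253, df = 30. Critical t = -1.697. Fail to reject H₀.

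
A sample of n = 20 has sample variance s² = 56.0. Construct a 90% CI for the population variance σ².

df = 19. χ²_{0.05} = 30.144, χ²_{0.95} = 10.117. CI for σ² = ((n-1)s²/χ²_{α/2}, (n-1)s²/χ²_{1-α/2}) = (19·56.0/30.144, 19·56.0/10.117) = (35.3, 105.17)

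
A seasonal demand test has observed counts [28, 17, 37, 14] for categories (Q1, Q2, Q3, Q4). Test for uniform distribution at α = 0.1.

Expected = 24 each. χ² = Σ(O-E)²/E = 13.917. df = 3, critical value = 6.251. Reject H₀.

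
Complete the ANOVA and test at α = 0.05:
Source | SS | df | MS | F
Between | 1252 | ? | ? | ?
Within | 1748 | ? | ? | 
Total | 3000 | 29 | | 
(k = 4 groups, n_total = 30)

df_between = 3, df_within = 26. MS_between = 417.33, MS_within = 67.23. F = 6.207, F_crit ≈ 2.975. Reject H₀.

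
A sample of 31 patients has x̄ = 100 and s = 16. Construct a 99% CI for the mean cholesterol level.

CI = x̄ ± t*(s/√n) = 100 ± 2.75(16/√31) = (92.1, 107.9)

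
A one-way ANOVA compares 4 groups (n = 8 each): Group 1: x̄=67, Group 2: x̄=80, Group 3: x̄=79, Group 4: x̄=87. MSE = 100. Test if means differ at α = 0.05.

Grand mean = 78.25. SS_between = 1654.0, MS_between = 551.33. F = 5.513, F_crit ≈ 2.947. Reject H₀.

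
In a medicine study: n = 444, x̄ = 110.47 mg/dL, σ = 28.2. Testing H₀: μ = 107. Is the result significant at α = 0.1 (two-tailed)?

z = (110.47 - 107)/(28.2/√444) = 2.593. Since |z| > 1.645, significant at α = 0.1.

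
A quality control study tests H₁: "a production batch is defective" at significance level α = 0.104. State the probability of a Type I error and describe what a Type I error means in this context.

P(Type I error) = α = 0.104. A Type I error is rejecting H₀ when H₀ is actually true (false positive) — here, concluding that a production batch is defective when in fact this is not the case. Consequence: scrapping a good batch — wasted material and cost for no reason.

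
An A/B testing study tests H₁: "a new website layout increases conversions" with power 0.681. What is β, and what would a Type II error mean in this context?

β = 1 - power = 1 - 0.681 = 0.319. A Type II error is failing to reject H₀ when H₀ is false (false negative) — here, failing to conclude that a new website layout increases conversions when in fact it is true. Consequence: discarding a layout that would have improved conversions — lost revenue.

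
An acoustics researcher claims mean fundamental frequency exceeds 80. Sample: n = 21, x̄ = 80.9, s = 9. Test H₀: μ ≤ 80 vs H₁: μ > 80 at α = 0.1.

t = (80.9 - 80)/(9/√21) = 0.458, df = 20. Critical t = 1.325. Fail to reject H₀.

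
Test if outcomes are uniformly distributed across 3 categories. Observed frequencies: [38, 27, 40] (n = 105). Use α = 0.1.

Expected = 35 each. χ² = Σ(O-E)²/E = 2.8. df = 2, critical value = 4.605. Fail to reject H₀.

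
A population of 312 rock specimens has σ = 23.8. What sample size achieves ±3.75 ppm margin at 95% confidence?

Without FPC: n₀ = (1.96×23.8/3.75)² = 154.74. With FPC: n = n₀N/(n₀+N-1) = 103.7 → n = 104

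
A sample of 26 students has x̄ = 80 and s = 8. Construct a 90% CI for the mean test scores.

CI = x̄ ± t*(s/√n) = 80 ± 1.708(8/√26) = (77.32, 82.68)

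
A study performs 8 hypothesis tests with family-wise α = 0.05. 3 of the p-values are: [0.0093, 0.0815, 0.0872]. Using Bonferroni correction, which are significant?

Bonferroni α = 0.05/8 = 0.00625. None of the given p-values are significant.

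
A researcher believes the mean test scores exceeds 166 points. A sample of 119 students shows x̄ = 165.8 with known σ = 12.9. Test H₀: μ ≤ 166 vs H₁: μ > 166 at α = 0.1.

z = -0.169. Critical value: 1.28. Fail to reject H₀.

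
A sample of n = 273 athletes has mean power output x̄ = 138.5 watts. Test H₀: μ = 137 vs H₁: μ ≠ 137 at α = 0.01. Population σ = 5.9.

z = (x̄ - μ₀)/(σ/√n) = (138.5 - 137)/(5.9/√273) = 4.201. Critical value: ±2.576. Since |4.201| > 2.576, Reject H₀.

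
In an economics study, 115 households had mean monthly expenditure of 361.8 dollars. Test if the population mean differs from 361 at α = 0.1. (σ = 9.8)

z = (x̄ - μ₀)/(σ/√n) = (361.8 - 361)/(9.8/√115) = 0.875. Critical value: ±1.645. Since |0.875| ≤ 1.645, Fail to reject H₀.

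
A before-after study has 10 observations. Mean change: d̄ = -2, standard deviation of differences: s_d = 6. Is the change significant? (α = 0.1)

t = d̄/(s_d/√n) = -2/(6/√10) = -1.054. df = 9, critical t = ±1.833. Fail to reject H₀.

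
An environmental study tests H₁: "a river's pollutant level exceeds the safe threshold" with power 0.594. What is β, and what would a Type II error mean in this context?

β = 1 - power = 1 - 0.594 = 0.406. A Type II error is failing to reject H₀ when H₀ is false (false negative) — here, failing to conclude that a river's pollutant level exceeds the safe threshold when in fact it is true. Consequence: allowing unsafe pollution to continue.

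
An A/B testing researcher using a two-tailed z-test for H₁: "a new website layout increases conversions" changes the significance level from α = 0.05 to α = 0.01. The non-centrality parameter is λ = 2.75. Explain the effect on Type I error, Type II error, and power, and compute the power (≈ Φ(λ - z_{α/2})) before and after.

Decreasing α from 0.05 to 0.01:
• Type I error rate decreases (α is the Type I rate by definition).
• Critical value moves from z_{α/2} = 1.96 to 2.576, so power = Φ(λ - z_{α/2}) goes from Φ(2.75 - 1.96) = 0.785 to Φ(2.75 - 2.576) = 0.569.
• Type II error rate β = 1 - power therefore increases (0.215 → 0.431).
Appropriate when false positives are costly — here, rolling out a layout that doesn't actually help — wasted engineering effort.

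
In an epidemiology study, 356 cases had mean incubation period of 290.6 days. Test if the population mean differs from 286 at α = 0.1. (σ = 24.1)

z = (x̄ - μ₀)/(σ/√n) = (290.6 - 286)/(24.1/√356) = 3.601. Critical value: ±1.645. Since |3.601| > 1.645, Reject H₀.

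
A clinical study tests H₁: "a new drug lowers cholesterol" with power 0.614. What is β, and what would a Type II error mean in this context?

β = 1 - power = 1 - 0.614 = 0.386. A Type II error is failing to reject H₀ when H₀ is false (false negative) — here, failing to conclude that a new drug lowers cholesterol when in fact it is true. Consequence: shelving an effective drug — patients miss out on a treatment that would have helped.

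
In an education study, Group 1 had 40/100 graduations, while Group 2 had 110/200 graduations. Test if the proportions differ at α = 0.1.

p̂₁ = 0.4, p̂₂ = 0.55, pooled p̂ = 0.5. z = -2.449. Critical: ±1.645. Reject H₀.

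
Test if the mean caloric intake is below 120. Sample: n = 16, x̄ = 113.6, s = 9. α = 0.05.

t = (113.6 - 120)/(9/√16) = -2.844, df = 15. Critical t = -1.753. Reject H₀.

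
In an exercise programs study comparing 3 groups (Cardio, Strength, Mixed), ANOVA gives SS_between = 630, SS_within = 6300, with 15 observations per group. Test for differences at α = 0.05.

df_between = 2, df_within = 42. F = MS_between/MS_within = 315.0/150.0 = 2.1. F_crit ≈ 3.22. Fail to reject H₀.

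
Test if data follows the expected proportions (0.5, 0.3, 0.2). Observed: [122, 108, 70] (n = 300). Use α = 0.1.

Expected: [150.0, 90.0, 60.0]. χ² = 10.493. df = 2, critical = 4.605. Reject H₀.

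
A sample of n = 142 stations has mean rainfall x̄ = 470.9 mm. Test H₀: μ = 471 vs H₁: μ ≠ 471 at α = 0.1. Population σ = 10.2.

z = (x̄ - μ₀)/(σ/√n) = (470.9 - 471)/(10.2/√142) = -0.117. Critical value: ±1.645. Since |-0.117| ≤ 1.645, Fail to reject H₀.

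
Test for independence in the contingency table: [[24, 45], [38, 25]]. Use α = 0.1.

χ² = 8.621. df = 1, critical = 2.706. Reject H₀. Variables are dependent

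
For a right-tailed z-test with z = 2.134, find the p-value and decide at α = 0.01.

p = P(Z > 2.134) = 1 - Φ(2.134) ≈ 0.0164. Since p ≥ 0.01, fail to reject H₀ (not significant) at α = 0.01.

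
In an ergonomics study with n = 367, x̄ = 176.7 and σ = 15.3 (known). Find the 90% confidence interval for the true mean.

CI = x̄ ± z*(σ/√n) = 176.7 ± 1.645(15.3/√367) = 176.7 ± 1.31 = (175.39, 178.01)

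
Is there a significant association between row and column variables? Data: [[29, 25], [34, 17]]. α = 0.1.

χ² = 1.836. df = 1, critical = 2.706. Fail to reject H₀. No evidence of dependence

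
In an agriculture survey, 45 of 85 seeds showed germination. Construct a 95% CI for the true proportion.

p̂ = 0.529. CI = p̂ ± z*√(p̂(1-p̂)/n) = (0.423, 0.636)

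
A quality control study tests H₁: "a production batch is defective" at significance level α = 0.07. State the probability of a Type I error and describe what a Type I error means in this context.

P(Type I error) = α = 0.07. A Type I error is rejecting H₀ when H₀ is actually true (false positive) — here, concluding that a production batch is defective when in fact this is not the case. Consequence: scrapping a good batch — wasted material and cost for no reason.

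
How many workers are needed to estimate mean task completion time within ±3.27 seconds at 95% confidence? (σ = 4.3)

n = (z*σ/E)² = (1.96×4.3/3.27)² = 6.6 → n = 7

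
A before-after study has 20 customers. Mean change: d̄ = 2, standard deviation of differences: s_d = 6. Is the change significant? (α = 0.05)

t = d̄/(s_d/√n) = 2/(6/√20) = 1.491. df = 19, critical t = ±2.093. Fail to reject H₀.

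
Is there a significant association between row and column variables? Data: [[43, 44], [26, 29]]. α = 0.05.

χ² = 0.063. df = 1, critical = 3.841. Fail to reject H₀. No evidence of dependence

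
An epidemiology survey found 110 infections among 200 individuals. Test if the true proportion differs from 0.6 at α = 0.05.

p̂ = 0.55, p₀ = 0.6. z = (p̂ - p₀)/√(p₀(1-p₀)/n) = -1.443. Critical: ±1.96. Fail to reject H₀.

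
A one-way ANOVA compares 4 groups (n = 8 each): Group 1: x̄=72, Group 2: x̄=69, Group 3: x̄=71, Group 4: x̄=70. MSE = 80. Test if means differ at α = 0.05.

Grand mean = 70.5. SS_between = 40.0, MS_between = 13.33. F = 0.167, F_crit ≈ 2.947. Fail to reject H₀.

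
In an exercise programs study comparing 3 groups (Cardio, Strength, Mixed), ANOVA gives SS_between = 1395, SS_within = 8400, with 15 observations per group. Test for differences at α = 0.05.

df_between = 2, df_within = 42. F = MS_between/MS_within = 697.5/200.0 = 3.487. F_crit ≈ 3.22. Reject H₀. At least one mean differs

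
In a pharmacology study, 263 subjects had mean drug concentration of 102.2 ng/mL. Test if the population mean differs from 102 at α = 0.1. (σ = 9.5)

z = (x̄ - μ₀)/(σ/√n) = (102.2 - 102)/(9.5/√263) = 0.341. Critical value: ±1.645. Since |0.341| ≤ 1.645, Fail to reject H₀.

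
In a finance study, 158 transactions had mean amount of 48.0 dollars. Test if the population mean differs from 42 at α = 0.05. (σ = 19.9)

z = (x̄ - μ₀)/(σ/√n) = (48.0 - 42)/(19.9/√158) = 3.79. Critical value: ±1.96. Since |3.79| > 1.96, Reject H₀.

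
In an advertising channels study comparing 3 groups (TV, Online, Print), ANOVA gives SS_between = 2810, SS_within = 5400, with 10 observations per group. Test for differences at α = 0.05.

df_between = 2, df_within = 27. F = MS_between/MS_within = 1405.0/200.0 = 7.025. F_crit ≈ 3.354. Reject H₀. At least one mean differs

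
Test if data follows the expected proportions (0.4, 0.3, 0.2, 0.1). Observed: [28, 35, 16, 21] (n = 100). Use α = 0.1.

Expected: [40.0, 30.0, 20.0, 10.0]. χ² = 17.333. df = 3, critical = 6.251. Reject H₀.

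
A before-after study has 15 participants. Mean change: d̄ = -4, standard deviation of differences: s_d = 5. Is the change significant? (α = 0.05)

t = d̄/(s_d/√n) = -4/(5/√15) = -3.098. df = 14, critical t = ±2.145. Reject H₀.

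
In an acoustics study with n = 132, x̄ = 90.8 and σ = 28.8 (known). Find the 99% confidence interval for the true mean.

CI = x̄ ± z*(σ/√n) = 90.8 ± 2.576(28.8/√132) = 90.8 ± 6.46 = (84.34, 97.26)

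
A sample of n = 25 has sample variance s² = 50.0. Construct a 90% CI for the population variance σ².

df = 24. χ²_{0.05} = 36.415, χ²_{0.95} = 13.848. CI for σ² = ((n-1)s²/χ²_{α/2}, (n-1)s²/χ²_{1-α/2}) = (24·50.0/36.415, 24·50.0/13.848) = (32.95, 86.66)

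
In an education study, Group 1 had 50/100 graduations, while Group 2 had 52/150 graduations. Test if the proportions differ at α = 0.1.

p̂₁ = 0.5, p̂₂ = 0.347, pooled p̂ = 0.408. z = 2.417. Critical: ±1.645. Reject H₀.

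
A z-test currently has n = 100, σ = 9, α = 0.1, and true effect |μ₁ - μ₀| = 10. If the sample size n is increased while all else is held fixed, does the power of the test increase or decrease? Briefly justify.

Power increases: a larger n shrinks the standard error σ/√n, moving the sampling distribution under H₁ further from the critical value.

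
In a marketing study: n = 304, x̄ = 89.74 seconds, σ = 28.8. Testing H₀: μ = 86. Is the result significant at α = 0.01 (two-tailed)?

z = (89.74 - 86)/(28.8/√304) = 2.264. Since |z| ≤ 2.576, not significant at α = 0.01.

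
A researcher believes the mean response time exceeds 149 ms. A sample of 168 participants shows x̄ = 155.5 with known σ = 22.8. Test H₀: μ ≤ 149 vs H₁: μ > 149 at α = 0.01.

z = 3.695. Critical value: 2.33. Reject H₀.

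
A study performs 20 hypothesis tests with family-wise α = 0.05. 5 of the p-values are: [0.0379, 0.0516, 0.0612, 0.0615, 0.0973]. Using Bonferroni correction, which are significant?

Bonferroni α = 0.05/20 = 0.0025. None of the given p-values are significant.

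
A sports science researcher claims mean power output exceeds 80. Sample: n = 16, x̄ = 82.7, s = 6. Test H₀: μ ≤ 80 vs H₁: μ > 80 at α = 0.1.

t = (82.7 - 80)/(6/√16) = 1.8, df = 15. Critical t = 1.341. Reject H₀.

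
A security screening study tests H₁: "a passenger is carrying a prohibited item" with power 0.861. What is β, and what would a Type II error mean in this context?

β = 1 - power = 1 - 0.861 = 0.139. A Type II error is failing to reject H₀ when H₀ is false (false negative) — here, failing to conclude that a passenger is carrying a prohibited item when in fact it is true. Consequence: letting a prohibited item through — security breach.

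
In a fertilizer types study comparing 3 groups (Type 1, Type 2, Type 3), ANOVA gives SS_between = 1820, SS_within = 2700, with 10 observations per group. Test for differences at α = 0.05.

df_between = 2, df_within = 27. F = MS_between/MS_within = 910.0/100.0 = 9.1. F_crit ≈ 3.354. Reject H₀. At least one mean differs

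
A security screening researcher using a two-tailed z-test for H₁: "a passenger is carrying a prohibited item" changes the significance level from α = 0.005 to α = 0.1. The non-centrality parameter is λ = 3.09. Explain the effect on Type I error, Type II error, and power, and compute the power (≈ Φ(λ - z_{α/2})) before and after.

Increasing α from 0.005 to 0.1:
• Type I error rate increases (α is the Type I rate by definition).
• Critical value moves from z_{α/2} = 2.807 to 1.645, so power = Φ(λ - z_{α/2}) goes from Φ(3.09 - 2.807) = 0.611 to Φ(3.09 - 1.645) = 0.926.
• Type II error rate β = 1 - power therefore decreases (0.389 → 0.074).
Appropriate when false negatives are costly — here, letting a prohibited item through — security breach.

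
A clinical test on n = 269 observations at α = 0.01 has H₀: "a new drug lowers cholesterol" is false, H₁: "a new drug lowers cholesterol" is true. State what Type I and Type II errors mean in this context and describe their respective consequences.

Type I (false positive): concluding that a new drug lowers cholesterol when it is not — approving an ineffective drug — patients take a useless medication and may skip effective alternatives. Type II (false negative): failing to conclude that a new drug lowers cholesterol when it is — shelving an effective drug — patients miss out on a treatment that would have helped. Which is costlier depends on domain priorities and is a judgement call rather than a statistical fact.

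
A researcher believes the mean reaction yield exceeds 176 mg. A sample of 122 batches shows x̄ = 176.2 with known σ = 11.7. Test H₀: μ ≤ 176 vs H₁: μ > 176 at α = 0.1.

z = 0.189. Critical value: 1.28. Fail to reject H₀.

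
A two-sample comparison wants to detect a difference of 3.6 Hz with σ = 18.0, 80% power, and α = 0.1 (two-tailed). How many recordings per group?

n per group = 2(z_α/2 + z_β)²σ²/d² = 2×(1.645 + 0.84)²×18.0²/3.6² = 308.8 → n = 309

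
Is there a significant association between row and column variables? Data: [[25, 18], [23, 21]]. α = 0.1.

χ² = 0.303. df = 1, critical = 2.706. Fail to reject H₀. No evidence of dependence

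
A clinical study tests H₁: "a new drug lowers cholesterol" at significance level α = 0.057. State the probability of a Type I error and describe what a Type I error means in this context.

P(Type I error) = α = 0.057. A Type I error is rejecting H₀ when H₀ is actually true (false positive) — here, concluding that a new drug lowers cholesterol when in fact this is not the case. Consequence: approving an ineffective drug — patients take a useless medication and may skip effective alternatives.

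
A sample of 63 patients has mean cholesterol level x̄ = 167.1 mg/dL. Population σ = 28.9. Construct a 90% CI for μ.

CI = x̄ ± z*(σ/√n) = 167.1 ± 1.645(28.9/√63) = 167.1 ± 5.99 = (161.11, 173.09)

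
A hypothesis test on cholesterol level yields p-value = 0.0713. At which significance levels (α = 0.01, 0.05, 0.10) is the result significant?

p = 0.0713. Significant at: α = 0.1.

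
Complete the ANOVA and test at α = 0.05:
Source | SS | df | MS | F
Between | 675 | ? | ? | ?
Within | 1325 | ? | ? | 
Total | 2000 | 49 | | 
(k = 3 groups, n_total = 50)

df_between = 2, df_within = 47. MS_between = 337.5, MS_within = 28.19. F = 11.972, F_crit ≈ 3.195. Reject H₀.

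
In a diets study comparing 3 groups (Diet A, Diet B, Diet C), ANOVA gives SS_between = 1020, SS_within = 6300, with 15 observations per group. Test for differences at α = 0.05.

df_between = 2, df_within = 42. F = MS_between/MS_within = 510.0/150.0 = 3.4. F_crit ≈ 3.22. Reject H₀. At least one mean differs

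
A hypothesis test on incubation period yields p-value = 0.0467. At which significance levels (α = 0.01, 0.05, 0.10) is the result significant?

p = 0.0467. Significant at: α = 0.05, 0.1.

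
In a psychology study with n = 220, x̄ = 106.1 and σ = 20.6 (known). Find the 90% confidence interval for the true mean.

CI = x̄ ± z*(σ/√n) = 106.1 ± 1.645(20.6/√220) = 106.1 ± 2.28 = (103.82, 108.38)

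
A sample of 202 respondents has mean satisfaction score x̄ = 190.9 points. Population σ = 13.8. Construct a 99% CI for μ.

CI = x̄ ± z*(σ/√n) = 190.9 ± 2.576(13.8/√202) = 190.9 ± 2.5 = (188.4, 193.4)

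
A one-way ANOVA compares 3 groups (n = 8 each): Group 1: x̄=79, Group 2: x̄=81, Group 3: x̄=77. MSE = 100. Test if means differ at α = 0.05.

Grand mean = 79.0. SS_between = 64.0, MS_between = 32.0. F = 0.32, F_crit ≈ 3.467. Fail to reject H₀.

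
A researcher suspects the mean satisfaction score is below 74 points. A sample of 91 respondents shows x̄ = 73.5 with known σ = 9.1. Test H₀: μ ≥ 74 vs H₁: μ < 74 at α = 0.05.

z = -0.524. Critical value: -1.645. Fail to reject H₀.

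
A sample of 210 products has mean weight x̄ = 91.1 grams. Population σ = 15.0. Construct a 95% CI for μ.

CI = x̄ ± z*(σ/√n) = 91.1 ± 1.96(15.0/√210) = 91.1 ± 2.03 = (89.07, 93.13)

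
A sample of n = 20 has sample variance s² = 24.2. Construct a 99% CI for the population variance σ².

df = 19. χ²_{0.005} = 38.582, χ²_{0.995} = 6.844. CI for σ² = ((n-1)s²/χ²_{α/2}, (n-1)s²/χ²_{1-α/2}) = (19·24.2/38.582, 19·24.2/6.844) = (11.92, 67.18)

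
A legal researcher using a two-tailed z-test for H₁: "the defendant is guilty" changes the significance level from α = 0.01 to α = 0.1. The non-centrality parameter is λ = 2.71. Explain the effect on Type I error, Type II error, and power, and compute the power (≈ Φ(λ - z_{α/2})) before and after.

Increasing α from 0.01 to 0.1:
• Type I error rate increases (α is the Type I rate by definition).
• Critical value moves from z_{α/2} = 2.576 to 1.645, so power = Φ(λ - z_{α/2}) goes from Φ(2.71 - 2.576) = 0.553 to Φ(2.71 - 1.645) = 0.857.
• Type II error rate β = 1 - power therefore decreases (0.447 → 0.143).
Appropriate when false negatives are costly — here, acquitting a guilty person.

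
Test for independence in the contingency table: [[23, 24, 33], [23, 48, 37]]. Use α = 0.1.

χ² = 4.15. df = 2, critical = 4.605. Fail to reject H₀. No evidence of dependence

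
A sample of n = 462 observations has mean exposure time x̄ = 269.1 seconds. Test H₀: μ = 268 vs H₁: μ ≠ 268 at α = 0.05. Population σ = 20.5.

z = (x̄ - μ₀)/(σ/√n) = (269.1 - 268)/(20.5/√462) = 1.153. Critical value: ±1.96. Since |1.153| ≤ 1.96, Fail to reject H₀.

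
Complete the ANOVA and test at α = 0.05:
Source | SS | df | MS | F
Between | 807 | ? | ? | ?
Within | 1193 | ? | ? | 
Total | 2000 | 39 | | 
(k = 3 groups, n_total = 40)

df_between = 2, df_within = 37. MS_between = 403.5, MS_within = 32.24. F = 12.514, F_crit ≈ 3.252. Reject H₀.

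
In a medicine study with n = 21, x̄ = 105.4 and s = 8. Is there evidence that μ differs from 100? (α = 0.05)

t = (x̄ - μ₀)/(s/√n) = (105.4 - 100)/(8/√21) = 3.093. df = 20, critical t = ±2.086. Reject H₀.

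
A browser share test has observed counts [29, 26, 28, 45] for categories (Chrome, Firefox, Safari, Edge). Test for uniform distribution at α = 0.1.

Expected = 32 each. χ² = Σ(O-E)²/E = 7.188. df = 3, critical value = 6.251. Reject H₀.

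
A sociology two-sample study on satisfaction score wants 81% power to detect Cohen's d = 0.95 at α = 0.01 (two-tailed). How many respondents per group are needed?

z_{α/2} = 2.576, z_β = Φ⁻¹(0.81) = 0.878. For large effect (d = 0.95): n per group = 2(z_{α/2} + z_β)²/d² = 2(2.576 + 0.878)²/0.95² = 26.4 → 27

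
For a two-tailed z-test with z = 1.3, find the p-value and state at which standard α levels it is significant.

p = 2·P(Z > |1.3|) = 2·(1 - Φ(1.3)) ≈ 0.1936. Not significant at any standard level.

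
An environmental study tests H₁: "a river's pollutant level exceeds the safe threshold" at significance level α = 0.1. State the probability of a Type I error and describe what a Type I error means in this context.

P(Type I error) = α = 0.1. A Type I error is rejecting H₀ when H₀ is actually true (false positive) — here, concluding that a river's pollutant level exceeds the safe threshold when in fact this is not the case. Consequence: shutting down a compliant factory unnecessarily.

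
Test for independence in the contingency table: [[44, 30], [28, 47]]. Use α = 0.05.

χ² = 7.302. df = 1, critical = 3.841. Reject H₀. Variables are dependent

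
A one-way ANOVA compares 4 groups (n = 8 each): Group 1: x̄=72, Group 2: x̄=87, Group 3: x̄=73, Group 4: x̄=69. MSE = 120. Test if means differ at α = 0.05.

Grand mean = 75.25. SS_between = 1542.0, MS_between = 514.0. F = 4.283, F_crit ≈ 2.947. Reject H₀.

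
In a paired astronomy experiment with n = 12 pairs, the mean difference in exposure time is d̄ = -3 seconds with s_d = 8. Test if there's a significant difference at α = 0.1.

t = d̄/(s_d/√n) = -3/(8/√12) = -1.299. df = 11, critical t = ±1.796. Fail to reject H₀.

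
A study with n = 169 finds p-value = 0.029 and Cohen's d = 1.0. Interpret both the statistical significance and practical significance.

Statistically significant (p = 0.029 < 0.05). Cohen's d = 1.0 indicates a large effect size. Both statistical and practical significance should be considered.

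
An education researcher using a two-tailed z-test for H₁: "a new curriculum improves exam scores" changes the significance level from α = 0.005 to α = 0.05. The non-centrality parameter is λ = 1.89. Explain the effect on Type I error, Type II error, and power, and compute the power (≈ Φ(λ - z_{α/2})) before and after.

Increasing α from 0.005 to 0.05:
• Type I error rate increases (α is the Type I rate by definition).
• Critical value moves from z_{α/2} = 2.807 to 1.96, so power = Φ(λ - z_{α/2}) goes from Φ(1.89 - 2.807) = 0.18 to Φ(1.89 - 1.96) = 0.472.
• Type II error rate β = 1 - power therefore decreases (0.82 → 0.528).
Appropriate when false negatives are costly — here, keeping the old curriculum when the new one would have helped students.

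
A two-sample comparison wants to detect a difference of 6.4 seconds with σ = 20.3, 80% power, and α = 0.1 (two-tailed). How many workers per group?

n per group = 2(z_α/2 + z_β)²σ²/d² = 2×(1.645 + 0.84)²×20.3²/6.4² = 124.3 → n = 125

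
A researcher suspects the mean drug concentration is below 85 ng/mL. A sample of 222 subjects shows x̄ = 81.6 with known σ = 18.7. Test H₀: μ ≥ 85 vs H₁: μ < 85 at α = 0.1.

z = -2.709. Critical value: -1.28. Reject H₀.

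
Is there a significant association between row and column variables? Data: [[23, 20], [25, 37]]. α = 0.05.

χ² = 1.773. df = 1, critical = 3.841. Fail to reject H₀. No evidence of dependence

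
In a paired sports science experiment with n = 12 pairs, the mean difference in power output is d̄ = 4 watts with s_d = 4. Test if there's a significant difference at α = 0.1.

t = d̄/(s_d/√n) = 4/(4/√12) = 3.464. df = 11, critical t = ±1.796. Reject H₀.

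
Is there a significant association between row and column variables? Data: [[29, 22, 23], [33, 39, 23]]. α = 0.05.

χ² = 2.424. df = 2, critical = 5.991. Fail to reject H₀. No evidence of dependence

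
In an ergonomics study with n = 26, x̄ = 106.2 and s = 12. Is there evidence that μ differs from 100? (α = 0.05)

t = (x̄ - μ₀)/(s/√n) = (106.2 - 100)/(12/√26) = 2.634. df = 25, critical t = ±2.06. Reject H₀.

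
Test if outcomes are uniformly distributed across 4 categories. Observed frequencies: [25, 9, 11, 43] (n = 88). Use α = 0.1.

Expected = 22 each. χ² = Σ(O-E)²/E = 33.636. df = 3, critical value = 6.251. Reject H₀.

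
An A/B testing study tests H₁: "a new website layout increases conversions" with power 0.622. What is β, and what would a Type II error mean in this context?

β = 1 - power = 1 - 0.622 = 0.378. A Type II error is failing to reject H₀ when H₀ is false (false negative) — here, failing to conclude that a new website layout increases conversions when in fact it is true. Consequence: discarding a layout that would have improved conversions — lost revenue.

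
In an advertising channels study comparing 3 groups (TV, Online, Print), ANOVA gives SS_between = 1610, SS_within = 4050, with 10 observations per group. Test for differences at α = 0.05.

df_between = 2, df_within = 27. F = MS_between/MS_within = 805.0/150.0 = 5.367. F_crit ≈ 3.354. Reject H₀. At least one mean differs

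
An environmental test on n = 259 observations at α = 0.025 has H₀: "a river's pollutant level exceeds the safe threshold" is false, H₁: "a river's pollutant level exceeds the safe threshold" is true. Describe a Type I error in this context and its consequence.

Type I error: rejecting H₀ when it is true — concluding that a river's pollutant level exceeds the safe threshold when in fact it is not. Consequence: shutting down a compliant factory unnecessarily.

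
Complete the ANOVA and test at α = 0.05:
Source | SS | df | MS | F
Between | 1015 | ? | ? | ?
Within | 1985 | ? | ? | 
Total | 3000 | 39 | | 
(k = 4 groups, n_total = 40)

df_between = 3, df_within = 36. MS_between = 338.33, MS_within = 55.14. F = 6.136, F_crit ≈ 2.866. Reject H₀.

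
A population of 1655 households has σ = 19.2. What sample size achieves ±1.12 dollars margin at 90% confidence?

Without FPC: n₀ = (1.645×19.2/1.12)² = 795.24. With FPC: n = n₀N/(n₀+N-1) = 537.4 → n = 538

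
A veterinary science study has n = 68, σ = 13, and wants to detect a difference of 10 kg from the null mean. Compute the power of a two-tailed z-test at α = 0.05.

SE = σ/√n = 13/√68 = 1.576. Non-centrality λ = d/SE = 10/1.576 = 6.343. Power ≈ Φ(λ - z_{α/2}) = Φ(6.343 - 1.96) = Φ(4.383) = 1.0.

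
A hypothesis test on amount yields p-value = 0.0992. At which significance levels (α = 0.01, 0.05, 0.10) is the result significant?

p = 0.0992. Significant at: α = 0.1.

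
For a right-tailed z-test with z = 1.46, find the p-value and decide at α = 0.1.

p = P(Z > 1.46) = 1 - Φ(1.46) ≈ 0.0721. Since p < 0.1, reject H₀ (significant) at α = 0.1.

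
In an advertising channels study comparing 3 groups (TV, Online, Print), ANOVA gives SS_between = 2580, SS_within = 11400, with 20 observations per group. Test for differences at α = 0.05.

df_between = 2, df_within = 57. F = MS_between/MS_within = 1290.0/200.0 = 6.45. F_crit ≈ 3.159. Reject H₀. At least one mean differs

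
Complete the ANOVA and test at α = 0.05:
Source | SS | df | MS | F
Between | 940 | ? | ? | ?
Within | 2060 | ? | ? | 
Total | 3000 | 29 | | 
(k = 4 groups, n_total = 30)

df_between = 3, df_within = 26. MS_between = 313.33, MS_within = 79.23. F = 3.955, F_crit ≈ 2.975. Reject H₀.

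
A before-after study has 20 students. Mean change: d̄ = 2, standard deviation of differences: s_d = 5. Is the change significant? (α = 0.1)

t = d̄/(s_d/√n) = 2/(5/√20) = 1.789. df = 19, critical t = ±1.729. Reject H₀.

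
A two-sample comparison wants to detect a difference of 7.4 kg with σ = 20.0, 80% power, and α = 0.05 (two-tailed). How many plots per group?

n per group = 2(z_α/2 + z_β)²σ²/d² = 2×(1.96 + 0.84)²×20.0²/7.4² = 114.5 → n = 115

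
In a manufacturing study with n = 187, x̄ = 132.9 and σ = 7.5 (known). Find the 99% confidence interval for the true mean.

CI = x̄ ± z*(σ/√n) = 132.9 ± 2.576(7.5/√187) = 132.9 ± 1.41 = (131.49, 134.31)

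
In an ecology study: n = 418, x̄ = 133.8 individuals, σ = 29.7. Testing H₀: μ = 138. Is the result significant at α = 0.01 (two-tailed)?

z = (133.8 - 138)/(29.7/√418) = -2.891. Since |z| > 2.576, significant at α = 0.01.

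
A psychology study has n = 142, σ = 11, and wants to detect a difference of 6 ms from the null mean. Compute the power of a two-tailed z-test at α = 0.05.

SE = σ/√n = 11/√142 = 0.923. Non-centrality λ = d/SE = 6/0.923 = 6.5. Power ≈ Φ(λ - z_{α/2}) = Φ(6.5 - 1.96) = Φ(4.54) = 1.0.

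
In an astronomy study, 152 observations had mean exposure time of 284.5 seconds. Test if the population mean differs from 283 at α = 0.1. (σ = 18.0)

z = (x̄ - μ₀)/(σ/√n) = (284.5 - 283)/(18.0/√152) = 1.027. Critical value: ±1.645. Since |1.027| ≤ 1.645, Fail to reject H₀.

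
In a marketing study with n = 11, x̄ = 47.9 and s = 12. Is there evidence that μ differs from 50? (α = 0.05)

t = (x̄ - μ₀)/(s/√n) = (47.9 - 50)/(12/√11) = -0.58. df = 10, critical t = ±2.228. Fail to reject H₀.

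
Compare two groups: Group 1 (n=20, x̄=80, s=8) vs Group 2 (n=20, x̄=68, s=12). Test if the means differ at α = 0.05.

Pooled sp = 10.2. t = 3.721, df = 38. Critical t = ±2.024. Reject H₀.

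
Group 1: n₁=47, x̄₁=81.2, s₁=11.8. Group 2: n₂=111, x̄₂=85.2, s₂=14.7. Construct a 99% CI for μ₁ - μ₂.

Difference = -4.0. SE = √(11.8²/47 + 14.7²/111) = 2.216. CI = (-9.71, 1.71)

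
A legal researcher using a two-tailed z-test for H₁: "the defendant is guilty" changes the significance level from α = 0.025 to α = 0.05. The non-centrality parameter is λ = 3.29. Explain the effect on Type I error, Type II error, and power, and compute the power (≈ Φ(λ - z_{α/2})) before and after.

Increasing α from 0.025 to 0.05:
• Type I error rate increases (α is the Type I rate by definition).
• Critical value moves from z_{α/2} = 2.241 to 1.96, so power = Φ(λ - z_{α/2}) goes from Φ(3.29 - 2.241) = 0.853 to Φ(3.29 - 1.96) = 0.908.
• Type II error rate β = 1 - power therefore decreases (0.147 → 0.092).
Appropriate when false negatives are costly — here, acquitting a guilty person.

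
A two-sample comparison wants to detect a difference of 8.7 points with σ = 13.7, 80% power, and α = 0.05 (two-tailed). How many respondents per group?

n per group = 2(z_α/2 + z_β)²σ²/d² = 2×(1.96 + 0.84)²×13.7²/8.7² = 38.9 → n = 39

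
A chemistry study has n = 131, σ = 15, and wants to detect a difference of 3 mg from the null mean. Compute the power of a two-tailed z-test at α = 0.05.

SE = σ/√n = 15/√131 = 1.311. Non-centrality λ = d/SE = 3/1.311 = 2.289. Power ≈ Φ(λ - z_{α/2}) = Φ(2.289 - 1.96) = Φ(0.329) = 0.629.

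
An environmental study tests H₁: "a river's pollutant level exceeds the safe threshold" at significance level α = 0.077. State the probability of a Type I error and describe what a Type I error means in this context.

P(Type I error) = α = 0.077. A Type I error is rejecting H₀ when H₀ is actually true (false positive) — here, concluding that a river's pollutant level exceeds the safe threshold when in fact this is not the case. Consequence: shutting down a compliant factory unnecessarily.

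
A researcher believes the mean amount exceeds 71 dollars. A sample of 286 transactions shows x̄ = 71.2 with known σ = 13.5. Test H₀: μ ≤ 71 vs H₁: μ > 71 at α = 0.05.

z = 0.251. Critical value: 1.645. Fail to reject H₀.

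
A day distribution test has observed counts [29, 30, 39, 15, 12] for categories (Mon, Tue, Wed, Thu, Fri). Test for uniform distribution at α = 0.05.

Expected = 25 each. χ² = Σ(O-E)²/E = 20.24. df = 4, critical value = 9.488. Reject H₀.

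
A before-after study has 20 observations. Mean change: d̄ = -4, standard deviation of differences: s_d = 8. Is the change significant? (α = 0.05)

t = d̄/(s_d/√n) = -4/(8/√20) = -2.236. df = 19, critical t = ±2.093. Reject H₀.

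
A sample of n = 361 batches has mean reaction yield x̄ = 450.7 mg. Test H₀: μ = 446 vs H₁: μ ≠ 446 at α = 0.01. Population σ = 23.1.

z = (x̄ - μ₀)/(σ/√n) = (450.7 - 446)/(23.1/√361) = 3.866. Critical value: ±2.576. Since |3.866| > 2.576, Reject H₀.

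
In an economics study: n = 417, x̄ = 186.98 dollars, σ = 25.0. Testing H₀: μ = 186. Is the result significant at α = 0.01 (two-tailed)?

z = (186.98 - 186)/(25.0/√417) = 0.8. Since |z| ≤ 2.576, not significant at α = 0.01.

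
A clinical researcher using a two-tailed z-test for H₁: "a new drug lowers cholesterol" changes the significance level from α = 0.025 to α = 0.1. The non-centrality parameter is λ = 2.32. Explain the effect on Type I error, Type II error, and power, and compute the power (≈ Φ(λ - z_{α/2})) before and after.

Increasing α from 0.025 to 0.1:
• Type I error rate increases (α is the Type I rate by definition).
• Critical value moves from z_{α/2} = 2.241 to 1.645, so power = Φ(λ - z_{α/2}) goes from Φ(2.32 - 2.241) = 0.531 to Φ(2.32 - 1.645) = 0.75.
• Type II error rate β = 1 - power therefore decreases (0.469 → 0.25).
Appropriate when false negatives are costly — here, shelving an effective drug — patients miss out on a treatment that would have helped.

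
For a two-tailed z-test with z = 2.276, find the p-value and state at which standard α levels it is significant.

p = 2·P(Z > |2.276|) = 2·(1 - Φ(2.276)) ≈ 0.0228. Significant at α = 0.1; Significant at α = 0.05.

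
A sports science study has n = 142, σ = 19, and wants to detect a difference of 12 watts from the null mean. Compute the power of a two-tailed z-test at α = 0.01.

SE = σ/√n = 19/√142 = 1.594. Non-centrality λ = d/SE = 12/1.594 = 7.526. Power ≈ Φ(λ - z_{α/2}) = Φ(7.526 - 2.576) = Φ(4.95) = 1.0.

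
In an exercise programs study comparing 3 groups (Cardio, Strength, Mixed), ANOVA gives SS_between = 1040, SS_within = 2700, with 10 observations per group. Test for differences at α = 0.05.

df_between = 2, df_within = 27. F = MS_between/MS_within = 520.0/100.0 = 5.2. F_crit ≈ 3.354. Reject H₀. At least one mean differs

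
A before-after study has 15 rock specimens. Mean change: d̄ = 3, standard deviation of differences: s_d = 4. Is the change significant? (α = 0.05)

t = d̄/(s_d/√n) = 3/(4/√15) = 2.905. df = 14, critical t = ±2.145. Reject H₀.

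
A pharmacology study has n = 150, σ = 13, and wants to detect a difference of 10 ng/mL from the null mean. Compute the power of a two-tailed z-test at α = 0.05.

SE = σ/√n = 13/√150 = 1.061. Non-centrality λ = d/SE = 10/1.061 = 9.421. Power ≈ Φ(λ - z_{α/2}) = Φ(9.421 - 1.96) = Φ(7.461) = 1.0.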